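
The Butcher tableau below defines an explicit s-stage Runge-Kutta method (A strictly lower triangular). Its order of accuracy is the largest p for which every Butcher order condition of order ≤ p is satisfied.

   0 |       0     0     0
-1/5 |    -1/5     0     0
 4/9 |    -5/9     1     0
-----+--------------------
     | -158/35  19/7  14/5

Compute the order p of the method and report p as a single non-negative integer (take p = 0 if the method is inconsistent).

1

b = (-158/35, 19/7, 14/5)
c = (0, -1/5, 4/9)
Ac = (0, 0, -1/5)
Σ b_i: (-158/35)·1 + 19/7·1 + 14/5·1 = 1 ✓
b·c: 19/7·(-1/5) + 14/5·4/9 = 221/315 ≠ 1/2 ⇒ order 1.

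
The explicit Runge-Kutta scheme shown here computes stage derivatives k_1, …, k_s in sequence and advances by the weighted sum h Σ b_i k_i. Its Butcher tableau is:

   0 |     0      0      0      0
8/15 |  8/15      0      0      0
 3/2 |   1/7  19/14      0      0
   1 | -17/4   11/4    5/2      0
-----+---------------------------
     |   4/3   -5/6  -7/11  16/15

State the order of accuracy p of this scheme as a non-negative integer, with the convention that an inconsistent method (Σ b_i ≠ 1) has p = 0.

0

b = (4/3, -5/6, -7/11, 16/15)
c = (0, 8/15, 3/2, 1)
Ac = (0, 0, 76/105, 313/60)
Σ b_i: 4/3·1 + (-5/6)·1 + (-7/11)·1 + 16/15·1 = 307/330 ≠ 1 ⇒ order 0.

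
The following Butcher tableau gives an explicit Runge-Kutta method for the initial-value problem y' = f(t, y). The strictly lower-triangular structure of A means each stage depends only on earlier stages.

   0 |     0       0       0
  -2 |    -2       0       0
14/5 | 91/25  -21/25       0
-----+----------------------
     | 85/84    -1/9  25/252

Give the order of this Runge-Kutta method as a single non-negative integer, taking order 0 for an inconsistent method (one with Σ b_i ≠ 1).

3

b = (85/84, -1/9, 25/252)
c = (0, -2, 14/5)
Ac = (0, 0, 42/25)
Σ b_i: 85/84·1 + (-1/9)·1 + 25/252·1 = 1 ✓
b·c: (-1/9)·(-2) + 25/252·14/5 = 1/2 ✓
b·c²: (-1/9)·4 + 25/252·196/25 = 1/3 ✓
b·Ac: 25/252·42/25 = 1/6 ✓; 3 stages ⇒ order 3.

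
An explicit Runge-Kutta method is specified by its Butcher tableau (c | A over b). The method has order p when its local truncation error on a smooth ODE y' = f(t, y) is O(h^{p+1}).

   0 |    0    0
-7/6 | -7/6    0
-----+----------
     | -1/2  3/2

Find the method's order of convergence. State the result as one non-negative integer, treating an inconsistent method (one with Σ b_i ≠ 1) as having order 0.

b = (-1/2, 3/2)
c = (0, -7/6)
Σ b_i: (-1/2)·1 + 3/2·1 = 1 ✓
b·c: 3/2·(-7/6) = -7/4 ≠ 1/2 ⇒ order 1.

1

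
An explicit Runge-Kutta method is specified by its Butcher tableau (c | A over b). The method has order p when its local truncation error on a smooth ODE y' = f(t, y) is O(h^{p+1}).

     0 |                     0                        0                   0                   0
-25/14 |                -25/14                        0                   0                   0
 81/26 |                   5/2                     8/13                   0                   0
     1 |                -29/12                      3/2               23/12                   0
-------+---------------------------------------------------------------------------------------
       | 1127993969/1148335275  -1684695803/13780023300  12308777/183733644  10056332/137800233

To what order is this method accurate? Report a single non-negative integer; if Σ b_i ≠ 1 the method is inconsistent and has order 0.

3

b = (1127993969/1148335275, -1684695803/13780023300, 12308777/183733644, 10056332/137800233)
c = (0, -25/14, 81/26, 1)
Ac = (0, 0, -100/91, 2397/728)
Σ b_i: 1127993969/1148335275·1 + (-1684695803/13780023300)·1 + 12308777/183733644·1 + 10056332/137800233·1 = 1 ✓
b·c: (-1684695803/13780023300)·(-25/14) + 12308777/183733644·81/26 + 10056332/137800233·1 = 1/2 ✓
b·c²: (-1684695803/13780023300)·625/196 + 12308777/183733644·6561/676 + 10056332/137800233·1 = 1/3 ✓
b·Ac: 12308777/183733644·(-100/91) + 10056332/137800233·2397/728 = 1/6 ✓
b·c³: (-1684695803/13780023300)·(-15625/2744) + 12308777/183733644·531441/17576 + 10056332/137800233·1 = 93455783131/33439523208 ≠ 1/4 ⇒ order 3.
b·(c∘Ac): 12308777/183733644·(-4050/1183) + 10056332/137800233·2397/728 = 3516292/321533877 ≠ 1/8
b·Ac²: 12308777/183733644·1250/637 + 10056332/137800233·3098499/132496 = 30732368279/16719761604 ≠ 1/12
b·A²c: 10056332/137800233·(-575/273) = -444799300/2893804893 ≠ 1/24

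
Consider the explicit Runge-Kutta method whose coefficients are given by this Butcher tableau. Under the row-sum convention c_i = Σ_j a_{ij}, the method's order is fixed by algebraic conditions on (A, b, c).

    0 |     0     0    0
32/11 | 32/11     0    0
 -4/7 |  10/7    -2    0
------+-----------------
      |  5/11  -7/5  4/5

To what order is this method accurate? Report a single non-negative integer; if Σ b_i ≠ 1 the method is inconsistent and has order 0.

b = (5/11, -7/5, 4/5)
c = (0, 32/11, -4/7)
Ac = (0, 0, -64/11)
Σ b_i: 5/11·1 + (-7/5)·1 + 4/5·1 = -8/55 ≠ 1 ⇒ order 0.

0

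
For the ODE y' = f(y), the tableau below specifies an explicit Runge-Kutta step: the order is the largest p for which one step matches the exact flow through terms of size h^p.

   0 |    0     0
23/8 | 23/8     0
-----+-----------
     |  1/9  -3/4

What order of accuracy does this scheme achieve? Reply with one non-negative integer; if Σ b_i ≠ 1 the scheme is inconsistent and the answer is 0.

b = (1/9, -3/4)
c = (0, 23/8)
Σ b_i: 1/9·1 + (-3/4)·1 = -23/36 ≠ 1 ⇒ order 0.

0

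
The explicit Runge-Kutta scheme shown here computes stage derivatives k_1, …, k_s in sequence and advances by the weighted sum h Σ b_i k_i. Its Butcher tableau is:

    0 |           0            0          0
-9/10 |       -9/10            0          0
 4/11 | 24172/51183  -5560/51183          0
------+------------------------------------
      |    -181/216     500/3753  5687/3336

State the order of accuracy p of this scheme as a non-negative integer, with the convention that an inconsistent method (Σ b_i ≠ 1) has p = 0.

3

b = (-181/216, 500/3753, 5687/3336)
c = (0, -9/10, 4/11)
Ac = (0, 0, 556/5687)
Σ b_i: (-181/216)·1 + 500/3753·1 + 5687/3336·1 = 1 ✓
b·c: 500/3753·(-9/10) + 5687/3336·4/11 = 1/2 ✓
b·c²: 500/3753·81/100 + 5687/3336·16/121 = 1/3 ✓
b·Ac: 5687/3336·556/5687 = 1/6 ✓; 3 stages ⇒ order 3.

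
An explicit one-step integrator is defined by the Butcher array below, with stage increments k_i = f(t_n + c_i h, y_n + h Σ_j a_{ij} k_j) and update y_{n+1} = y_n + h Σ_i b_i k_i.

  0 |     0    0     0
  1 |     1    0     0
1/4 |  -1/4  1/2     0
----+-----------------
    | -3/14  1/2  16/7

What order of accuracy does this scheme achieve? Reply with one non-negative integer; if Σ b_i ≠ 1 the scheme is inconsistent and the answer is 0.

b = (-3/14, 1/2, 16/7)
c = (0, 1, 1/4)
Ac = (0, 0, 1/2)
Σ b_i: (-3/14)·1 + 1/2·1 + 16/7·1 = 18/7 ≠ 1 ⇒ order 0.

0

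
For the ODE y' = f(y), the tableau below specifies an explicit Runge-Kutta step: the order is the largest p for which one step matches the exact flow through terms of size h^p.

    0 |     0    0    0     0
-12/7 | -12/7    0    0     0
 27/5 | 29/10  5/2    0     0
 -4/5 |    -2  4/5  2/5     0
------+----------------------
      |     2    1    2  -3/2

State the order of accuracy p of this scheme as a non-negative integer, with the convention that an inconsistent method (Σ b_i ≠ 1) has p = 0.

b = (2, 1, 2, -3/2)
c = (0, -12/7, 27/5, -4/5)
Ac = (0, 0, -30/7, 138/175)
Σ b_i: 2·1 + 1·1 + 2·1 + (-3/2)·1 = 7/2 ≠ 1 ⇒ order 0.

0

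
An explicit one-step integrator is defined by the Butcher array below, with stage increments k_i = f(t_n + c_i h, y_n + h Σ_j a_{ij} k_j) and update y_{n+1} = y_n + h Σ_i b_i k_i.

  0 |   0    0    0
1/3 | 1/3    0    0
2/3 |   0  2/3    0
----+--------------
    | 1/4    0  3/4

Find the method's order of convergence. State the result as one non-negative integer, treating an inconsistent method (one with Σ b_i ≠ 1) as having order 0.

3

b = (1/4, 0, 3/4)
c = (0, 1/3, 2/3)
Ac = (0, 0, 2/9)
Σ b_i: 1/4·1 + 3/4·1 = 1 ✓
b·c: 3/4·2/3 = 1/2 ✓
b·c²: 3/4·4/9 = 1/3 ✓
b·Ac: 3/4·2/9 = 1/6 ✓; 3 stages ⇒ order 3.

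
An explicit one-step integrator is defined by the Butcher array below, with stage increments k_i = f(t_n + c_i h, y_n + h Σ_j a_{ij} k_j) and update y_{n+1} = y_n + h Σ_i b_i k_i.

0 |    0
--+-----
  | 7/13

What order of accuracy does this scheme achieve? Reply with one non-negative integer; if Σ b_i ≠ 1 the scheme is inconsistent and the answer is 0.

b = (7/13)
c = (0)
Σ b_i: 7/13·1 = 7/13 ≠ 1 ⇒ order 0.

0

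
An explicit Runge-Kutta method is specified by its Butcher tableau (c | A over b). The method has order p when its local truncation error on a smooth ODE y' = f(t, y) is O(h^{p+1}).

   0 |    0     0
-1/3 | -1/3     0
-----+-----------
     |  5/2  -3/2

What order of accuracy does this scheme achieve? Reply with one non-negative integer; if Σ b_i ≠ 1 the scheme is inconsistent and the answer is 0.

b = (5/2, -3/2)
c = (0, -1/3)
Σ b_i: 5/2·1 + (-3/2)·1 = 1 ✓
b·c: (-3/2)·(-1/3) = 1/2 ✓; 2 stages ⇒ order 2.

2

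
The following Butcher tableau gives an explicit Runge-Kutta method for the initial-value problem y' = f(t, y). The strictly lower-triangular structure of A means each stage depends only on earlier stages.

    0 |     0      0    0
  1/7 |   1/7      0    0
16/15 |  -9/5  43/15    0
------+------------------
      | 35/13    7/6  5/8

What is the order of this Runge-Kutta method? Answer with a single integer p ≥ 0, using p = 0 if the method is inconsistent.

0

b = (35/13, 7/6, 5/8)
c = (0, 1/7, 16/15)
Ac = (0, 0, 43/105)
Σ b_i: 35/13·1 + 7/6·1 + 5/8·1 = 1399/312 ≠ 1 ⇒ order 0.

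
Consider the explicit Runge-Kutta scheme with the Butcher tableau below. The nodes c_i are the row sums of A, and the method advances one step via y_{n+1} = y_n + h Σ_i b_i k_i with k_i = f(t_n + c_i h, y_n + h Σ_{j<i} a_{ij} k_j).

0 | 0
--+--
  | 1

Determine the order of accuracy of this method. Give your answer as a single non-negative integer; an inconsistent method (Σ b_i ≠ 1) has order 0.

b = (1)
c = (0)
Σ b_i: 1·1 = 1 ✓; 1 stage ⇒ order 1.

1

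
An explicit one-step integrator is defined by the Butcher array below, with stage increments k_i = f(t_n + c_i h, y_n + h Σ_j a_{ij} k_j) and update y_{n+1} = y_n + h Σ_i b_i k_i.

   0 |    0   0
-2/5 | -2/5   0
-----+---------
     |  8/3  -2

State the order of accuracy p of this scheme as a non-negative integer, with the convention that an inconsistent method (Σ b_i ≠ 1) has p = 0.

0

b = (8/3, -2)
c = (0, -2/5)
Σ b_i: 8/3·1 + (-2)·1 = 2/3 ≠ 1 ⇒ order 0.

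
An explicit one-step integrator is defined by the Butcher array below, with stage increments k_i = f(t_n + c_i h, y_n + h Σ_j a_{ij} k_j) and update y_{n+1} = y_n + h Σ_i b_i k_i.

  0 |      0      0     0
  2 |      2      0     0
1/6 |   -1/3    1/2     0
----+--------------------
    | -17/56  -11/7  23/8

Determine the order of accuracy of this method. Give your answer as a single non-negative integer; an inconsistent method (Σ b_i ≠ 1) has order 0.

1

b = (-17/56, -11/7, 23/8)
c = (0, 2, 1/6)
Ac = (0, 0, 1)
Σ b_i: (-17/56)·1 + (-11/7)·1 + 23/8·1 = 1 ✓
b·c: (-11/7)·2 + 23/8·1/6 = -895/336 ≠ 1/2 ⇒ order 1.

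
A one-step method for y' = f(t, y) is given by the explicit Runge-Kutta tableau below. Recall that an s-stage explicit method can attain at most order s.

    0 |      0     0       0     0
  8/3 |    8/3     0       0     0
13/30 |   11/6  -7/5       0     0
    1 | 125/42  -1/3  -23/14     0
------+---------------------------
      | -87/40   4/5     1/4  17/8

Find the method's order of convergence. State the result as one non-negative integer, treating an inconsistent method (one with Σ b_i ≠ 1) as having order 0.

1

b = (-87/40, 4/5, 1/4, 17/8)
c = (0, 8/3, 13/30, 1)
Ac = (0, 0, -56/15, -2017/1260)
Σ b_i: (-87/40)·1 + 4/5·1 + 1/4·1 + 17/8·1 = 1 ✓
b·c: 4/5·8/3 + 1/4·13/30 + 17/8·1 = 131/30 ≠ 1/2 ⇒ order 1.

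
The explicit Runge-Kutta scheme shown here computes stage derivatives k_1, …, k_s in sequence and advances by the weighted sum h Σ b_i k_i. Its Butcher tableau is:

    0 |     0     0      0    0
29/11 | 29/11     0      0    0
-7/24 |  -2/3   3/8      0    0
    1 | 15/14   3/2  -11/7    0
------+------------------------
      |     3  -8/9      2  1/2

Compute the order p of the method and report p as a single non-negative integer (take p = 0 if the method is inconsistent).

b = (3, -8/9, 2, 1/2)
c = (0, 29/11, -7/24, 1)
Ac = (0, 0, 87/88, 1165/264)
Σ b_i: 3·1 + (-8/9)·1 + 2·1 + 1/2·1 = 83/18 ≠ 1 ⇒ order 0.

0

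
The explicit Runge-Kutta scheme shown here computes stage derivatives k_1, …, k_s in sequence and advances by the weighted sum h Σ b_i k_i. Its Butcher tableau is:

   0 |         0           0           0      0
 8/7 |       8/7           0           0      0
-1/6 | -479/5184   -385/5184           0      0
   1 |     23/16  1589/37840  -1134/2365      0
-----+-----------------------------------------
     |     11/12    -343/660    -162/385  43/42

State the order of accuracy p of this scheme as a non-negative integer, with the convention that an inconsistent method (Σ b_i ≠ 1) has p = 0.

4

b = (11/12, -343/660, -162/385, 43/42)
c = (0, 8/7, -1/6, 1)
Ac = (0, 0, -55/648, 11/86)
Σ b_i: 11/12·1 + (-343/660)·1 + (-162/385)·1 + 43/42·1 = 1 ✓
b·c: (-343/660)·8/7 + (-162/385)·(-1/6) + 43/42·1 = 1/2 ✓
b·c²: (-343/660)·64/49 + (-162/385)·1/36 + 43/42·1 = 1/3 ✓
b·Ac: (-162/385)·(-55/648) + 43/42·11/86 = 1/6 ✓
b·c³: (-343/660)·512/343 + (-162/385)·(-1/216) + 43/42·1 = 1/4 ✓
b·(c∘Ac): (-162/385)·55/3888 + 43/42·11/86 = 1/8 ✓
b·Ac²: (-162/385)·(-55/567) + 43/42·25/602 = 1/12 ✓
b·A²c: 43/42·7/172 = 1/24 ✓; 4 stages ⇒ order 4.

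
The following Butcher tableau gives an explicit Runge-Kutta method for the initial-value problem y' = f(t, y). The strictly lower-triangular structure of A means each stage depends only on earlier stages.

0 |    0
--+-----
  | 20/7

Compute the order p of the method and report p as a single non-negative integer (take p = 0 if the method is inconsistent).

b = (20/7)
c = (0)
Σ b_i: 20/7·1 = 20/7 ≠ 1 ⇒ order 0.

0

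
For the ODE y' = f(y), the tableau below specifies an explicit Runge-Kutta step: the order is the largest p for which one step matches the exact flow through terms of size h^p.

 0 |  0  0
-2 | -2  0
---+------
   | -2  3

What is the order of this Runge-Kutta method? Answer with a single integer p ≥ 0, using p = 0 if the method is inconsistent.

b = (-2, 3)
c = (0, -2)
Σ b_i: (-2)·1 + 3·1 = 1 ✓
b·c: 3·(-2) = -6 ≠ 1/2 ⇒ order 1.

1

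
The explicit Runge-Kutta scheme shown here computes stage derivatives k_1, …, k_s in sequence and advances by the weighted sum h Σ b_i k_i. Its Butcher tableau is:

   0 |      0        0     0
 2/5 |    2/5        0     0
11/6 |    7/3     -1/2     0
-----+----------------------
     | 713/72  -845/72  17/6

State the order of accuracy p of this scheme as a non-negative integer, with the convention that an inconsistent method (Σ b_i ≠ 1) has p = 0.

b = (713/72, -845/72, 17/6)
c = (0, 2/5, 11/6)
Ac = (0, 0, -1/5)
Σ b_i: 713/72·1 + (-845/72)·1 + 17/6·1 = 1 ✓
b·c: (-845/72)·2/5 + 17/6·11/6 = 1/2 ✓
b·c²: (-845/72)·4/25 + 17/6·121/36 = 8257/1080 ≠ 1/3 ⇒ order 2.
b·Ac: 17/6·(-1/5) = -17/30 ≠ 1/6

2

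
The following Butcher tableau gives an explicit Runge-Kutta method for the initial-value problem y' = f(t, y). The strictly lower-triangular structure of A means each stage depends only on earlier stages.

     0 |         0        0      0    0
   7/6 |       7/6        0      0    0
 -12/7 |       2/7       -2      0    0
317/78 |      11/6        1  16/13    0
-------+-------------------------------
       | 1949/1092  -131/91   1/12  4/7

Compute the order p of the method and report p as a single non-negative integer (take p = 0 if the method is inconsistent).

2

b = (1949/1092, -131/91, 1/12, 4/7)
c = (0, 7/6, -12/7, 317/78)
Ac = (0, 0, -7/3, -515/546)
Σ b_i: 1949/1092·1 + (-131/91)·1 + 1/12·1 + 4/7·1 = 1 ✓
b·c: (-131/91)·7/6 + 1/12·(-12/7) + 4/7·317/78 = 1/2 ✓
b·c²: (-131/91)·49/36 + 1/12·144/49 + 4/7·100489/6084 = 2302571/298116 ≠ 1/3 ⇒ order 2.
b·Ac: 1/12·(-7/3) + 4/7·(-515/546) = -16819/22932 ≠ 1/6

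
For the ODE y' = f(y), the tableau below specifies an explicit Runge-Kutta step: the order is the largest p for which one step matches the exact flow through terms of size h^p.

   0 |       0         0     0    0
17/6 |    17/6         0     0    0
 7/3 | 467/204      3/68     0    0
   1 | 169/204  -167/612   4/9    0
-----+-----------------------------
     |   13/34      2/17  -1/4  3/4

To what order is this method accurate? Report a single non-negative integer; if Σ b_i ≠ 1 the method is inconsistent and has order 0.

4

b = (13/34, 2/17, -1/4, 3/4)
c = (0, 17/6, 7/3, 1)
Ac = (0, 0, 1/8, 19/72)
Σ b_i: 13/34·1 + 2/17·1 + (-1/4)·1 + 3/4·1 = 1 ✓
b·c: 2/17·17/6 + (-1/4)·7/3 + 3/4·1 = 1/2 ✓
b·c²: 2/17·289/36 + (-1/4)·49/9 + 3/4·1 = 1/3 ✓
b·Ac: (-1/4)·1/8 + 3/4·19/72 = 1/6 ✓
b·c³: 2/17·4913/216 + (-1/4)·343/27 + 3/4·1 = 1/4 ✓
b·(c∘Ac): (-1/4)·7/24 + 3/4·19/72 = 1/8 ✓
b·Ac²: (-1/4)·17/48 + 3/4·11/48 = 1/12 ✓
b·A²c: 3/4·1/18 = 1/24 ✓; 4 stages ⇒ order 4.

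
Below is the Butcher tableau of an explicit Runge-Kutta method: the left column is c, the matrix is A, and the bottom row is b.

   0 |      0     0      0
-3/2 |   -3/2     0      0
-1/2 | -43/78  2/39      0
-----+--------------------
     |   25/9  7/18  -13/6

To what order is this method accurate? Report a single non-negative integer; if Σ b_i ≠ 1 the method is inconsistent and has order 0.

3

b = (25/9, 7/18, -13/6)
c = (0, -3/2, -1/2)
Ac = (0, 0, -1/13)
Σ b_i: 25/9·1 + 7/18·1 + (-13/6)·1 = 1 ✓
b·c: 7/18·(-3/2) + (-13/6)·(-1/2) = 1/2 ✓
b·c²: 7/18·9/4 + (-13/6)·1/4 = 1/3 ✓
b·Ac: (-13/6)·(-1/13) = 1/6 ✓; 3 stages ⇒ order 3.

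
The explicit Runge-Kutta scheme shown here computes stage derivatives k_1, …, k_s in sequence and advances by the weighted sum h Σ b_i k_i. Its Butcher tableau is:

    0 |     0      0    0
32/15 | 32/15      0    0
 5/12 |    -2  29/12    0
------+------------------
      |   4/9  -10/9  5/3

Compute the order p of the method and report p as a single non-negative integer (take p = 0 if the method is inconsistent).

1

b = (4/9, -10/9, 5/3)
c = (0, 32/15, 5/12)
Ac = (0, 0, 232/45)
Σ b_i: 4/9·1 + (-10/9)·1 + 5/3·1 = 1 ✓
b·c: (-10/9)·32/15 + 5/3·5/12 = -181/108 ≠ 1/2 ⇒ order 1.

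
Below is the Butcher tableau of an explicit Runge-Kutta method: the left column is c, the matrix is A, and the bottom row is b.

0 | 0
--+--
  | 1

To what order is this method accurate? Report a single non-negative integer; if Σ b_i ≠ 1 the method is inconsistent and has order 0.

1

b = (1)
c = (0)
Σ b_i: 1·1 = 1 ✓; 1 stage ⇒ order 1.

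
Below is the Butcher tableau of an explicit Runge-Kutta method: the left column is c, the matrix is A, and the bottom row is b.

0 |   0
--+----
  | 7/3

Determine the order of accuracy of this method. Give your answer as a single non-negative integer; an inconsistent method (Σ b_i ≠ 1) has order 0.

0

b = (7/3)
c = (0)
Σ b_i: 7/3·1 = 7/3 ≠ 1 ⇒ order 0.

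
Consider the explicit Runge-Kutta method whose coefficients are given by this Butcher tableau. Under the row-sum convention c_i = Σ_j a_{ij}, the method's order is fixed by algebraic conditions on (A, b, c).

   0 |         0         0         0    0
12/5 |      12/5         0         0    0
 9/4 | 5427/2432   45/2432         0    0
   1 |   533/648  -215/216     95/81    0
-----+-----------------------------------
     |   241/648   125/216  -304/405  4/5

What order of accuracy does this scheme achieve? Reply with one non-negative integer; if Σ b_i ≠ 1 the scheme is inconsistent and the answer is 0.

b = (241/648, 125/216, -304/405, 4/5)
c = (0, 12/5, 9/4, 1)
Ac = (0, 0, 27/608, 1/4)
Σ b_i: 241/648·1 + 125/216·1 + (-304/405)·1 + 4/5·1 = 1 ✓
b·c: 125/216·12/5 + (-304/405)·9/4 + 4/5·1 = 1/2 ✓
b·c²: 125/216·144/25 + (-304/405)·81/16 + 4/5·1 = 1/3 ✓
b·Ac: (-304/405)·27/608 + 4/5·1/4 = 1/6 ✓
b·c³: 125/216·1728/125 + (-304/405)·729/64 + 4/5·1 = 1/4 ✓
b·(c∘Ac): (-304/405)·243/2432 + 4/5·1/4 = 1/8 ✓
b·Ac²: (-304/405)·81/760 + 4/5·49/240 = 1/12 ✓
b·A²c: 4/5·5/96 = 1/24 ✓; 4 stages ⇒ order 4.

4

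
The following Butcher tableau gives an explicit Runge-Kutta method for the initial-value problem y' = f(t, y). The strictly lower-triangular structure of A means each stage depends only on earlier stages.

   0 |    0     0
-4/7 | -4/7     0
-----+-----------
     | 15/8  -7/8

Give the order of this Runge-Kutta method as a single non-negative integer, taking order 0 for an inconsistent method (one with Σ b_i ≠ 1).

b = (15/8, -7/8)
c = (0, -4/7)
Σ b_i: 15/8·1 + (-7/8)·1 = 1 ✓
b·c: (-7/8)·(-4/7) = 1/2 ✓; 2 stages ⇒ order 2.

2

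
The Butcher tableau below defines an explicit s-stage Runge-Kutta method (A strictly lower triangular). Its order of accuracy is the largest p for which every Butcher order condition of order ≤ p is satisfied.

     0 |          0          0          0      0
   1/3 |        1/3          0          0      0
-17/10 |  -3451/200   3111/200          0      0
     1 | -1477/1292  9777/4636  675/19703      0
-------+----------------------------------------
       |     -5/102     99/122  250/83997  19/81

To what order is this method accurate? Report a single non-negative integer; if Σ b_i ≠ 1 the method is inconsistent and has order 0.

b = (-5/102, 99/122, 250/83997, 19/81)
c = (0, 1/3, -17/10, 1)
Ac = (0, 0, 1037/200, 49/76)
Σ b_i: (-5/102)·1 + 99/122·1 + 250/83997·1 + 19/81·1 = 1 ✓
b·c: 99/122·1/3 + 250/83997·(-17/10) + 19/81·1 = 1/2 ✓
b·c²: 99/122·1/9 + 250/83997·289/100 + 19/81·1 = 1/3 ✓
b·Ac: 250/83997·1037/200 + 19/81·49/76 = 1/6 ✓
b·c³: 99/122·1/27 + 250/83997·(-4913/1000) + 19/81·1 = 1/4 ✓
b·(c∘Ac): 250/83997·(-17629/2000) + 19/81·49/76 = 1/8 ✓
b·Ac²: 250/83997·1037/600 + 19/81·1/3 = 1/12 ✓
b·A²c: 19/81·27/152 = 1/24 ✓; 4 stages ⇒ order 4.

4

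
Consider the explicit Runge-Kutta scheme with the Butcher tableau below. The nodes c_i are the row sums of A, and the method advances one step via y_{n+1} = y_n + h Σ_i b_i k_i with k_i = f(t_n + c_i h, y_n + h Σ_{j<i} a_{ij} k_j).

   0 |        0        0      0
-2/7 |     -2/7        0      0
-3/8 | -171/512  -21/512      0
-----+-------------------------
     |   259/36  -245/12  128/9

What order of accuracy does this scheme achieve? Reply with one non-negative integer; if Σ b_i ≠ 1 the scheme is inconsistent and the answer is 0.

3

b = (259/36, -245/12, 128/9)
c = (0, -2/7, -3/8)
Ac = (0, 0, 3/256)
Σ b_i: 259/36·1 + (-245/12)·1 + 128/9·1 = 1 ✓
b·c: (-245/12)·(-2/7) + 128/9·(-3/8) = 1/2 ✓
b·c²: (-245/12)·4/49 + 128/9·9/64 = 1/3 ✓
b·Ac: 128/9·3/256 = 1/6 ✓; 3 stages ⇒ order 3.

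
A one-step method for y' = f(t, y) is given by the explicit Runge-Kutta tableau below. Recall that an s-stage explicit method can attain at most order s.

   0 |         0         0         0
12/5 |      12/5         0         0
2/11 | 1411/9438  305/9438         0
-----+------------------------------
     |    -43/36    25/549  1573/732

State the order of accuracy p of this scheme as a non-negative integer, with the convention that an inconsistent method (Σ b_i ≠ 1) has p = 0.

b = (-43/36, 25/549, 1573/732)
c = (0, 12/5, 2/11)
Ac = (0, 0, 122/1573)
Σ b_i: (-43/36)·1 + 25/549·1 + 1573/732·1 = 1 ✓
b·c: 25/549·12/5 + 1573/732·2/11 = 1/2 ✓
b·c²: 25/549·144/25 + 1573/732·4/121 = 1/3 ✓
b·Ac: 1573/732·122/1573 = 1/6 ✓; 3 stages ⇒ order 3.

3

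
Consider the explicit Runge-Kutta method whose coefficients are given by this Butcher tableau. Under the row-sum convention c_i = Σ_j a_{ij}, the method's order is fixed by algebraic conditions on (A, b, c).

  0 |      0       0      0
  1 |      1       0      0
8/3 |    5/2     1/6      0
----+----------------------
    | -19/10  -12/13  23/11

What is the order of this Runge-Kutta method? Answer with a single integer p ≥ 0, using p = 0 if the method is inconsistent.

b = (-19/10, -12/13, 23/11)
c = (0, 1, 8/3)
Ac = (0, 0, 1/6)
Σ b_i: (-19/10)·1 + (-12/13)·1 + 23/11·1 = -1047/1430 ≠ 1 ⇒ order 0.

0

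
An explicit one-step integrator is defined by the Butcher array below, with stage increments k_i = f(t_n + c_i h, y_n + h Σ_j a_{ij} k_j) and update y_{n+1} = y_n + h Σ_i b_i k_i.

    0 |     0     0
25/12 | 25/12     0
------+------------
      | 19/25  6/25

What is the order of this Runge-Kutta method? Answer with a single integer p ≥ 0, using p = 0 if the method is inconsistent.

2

b = (19/25, 6/25)
c = (0, 25/12)
Σ b_i: 19/25·1 + 6/25·1 = 1 ✓
b·c: 6/25·25/12 = 1/2 ✓; 2 stages ⇒ order 2.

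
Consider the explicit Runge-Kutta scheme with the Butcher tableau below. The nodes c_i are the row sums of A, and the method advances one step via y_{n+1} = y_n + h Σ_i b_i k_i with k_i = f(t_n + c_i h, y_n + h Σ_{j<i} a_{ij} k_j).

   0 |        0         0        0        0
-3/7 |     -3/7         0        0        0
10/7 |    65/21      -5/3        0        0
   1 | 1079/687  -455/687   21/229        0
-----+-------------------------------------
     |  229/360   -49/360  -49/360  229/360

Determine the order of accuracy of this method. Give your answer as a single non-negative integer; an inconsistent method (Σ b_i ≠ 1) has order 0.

b = (229/360, -49/360, -49/360, 229/360)
c = (0, -3/7, 10/7, 1)
Ac = (0, 0, 5/7, 95/229)
Σ b_i: 229/360·1 + (-49/360)·1 + (-49/360)·1 + 229/360·1 = 1 ✓
b·c: (-49/360)·(-3/7) + (-49/360)·10/7 + 229/360·1 = 1/2 ✓
b·c²: (-49/360)·9/49 + (-49/360)·100/49 + 229/360·1 = 1/3 ✓
b·Ac: (-49/360)·5/7 + 229/360·95/229 = 1/6 ✓
b·c³: (-49/360)·(-27/343) + (-49/360)·1000/343 + 229/360·1 = 1/4 ✓
b·(c∘Ac): (-49/360)·50/49 + 229/360·95/229 = 1/8 ✓
b·Ac²: (-49/360)·(-15/49) + 229/360·15/229 = 1/12 ✓
b·A²c: 229/360·15/229 = 1/24 ✓; 4 stages ⇒ order 4.

4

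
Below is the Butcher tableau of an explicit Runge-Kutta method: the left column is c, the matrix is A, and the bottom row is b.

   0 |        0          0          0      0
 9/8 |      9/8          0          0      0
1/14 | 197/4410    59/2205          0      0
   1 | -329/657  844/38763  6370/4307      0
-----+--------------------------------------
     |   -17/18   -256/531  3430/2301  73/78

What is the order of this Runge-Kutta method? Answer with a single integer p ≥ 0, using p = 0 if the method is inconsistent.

b = (-17/18, -256/531, 3430/2301, 73/78)
c = (0, 9/8, 1/14, 1)
Ac = (0, 0, 59/1960, 19/146)
Σ b_i: (-17/18)·1 + (-256/531)·1 + 3430/2301·1 + 73/78·1 = 1 ✓
b·c: (-256/531)·9/8 + 3430/2301·1/14 + 73/78·1 = 1/2 ✓
b·c²: (-256/531)·81/64 + 3430/2301·1/196 + 73/78·1 = 1/3 ✓
b·Ac: 3430/2301·59/1960 + 73/78·19/146 = 1/6 ✓
b·c³: (-256/531)·729/512 + 3430/2301·1/2744 + 73/78·1 = 1/4 ✓
b·(c∘Ac): 3430/2301·59/27440 + 73/78·19/146 = 1/8 ✓
b·Ac²: 3430/2301·531/15680 + 73/78·41/1168 = 1/12 ✓
b·A²c: 73/78·13/292 = 1/24 ✓; 4 stages ⇒ order 4.

4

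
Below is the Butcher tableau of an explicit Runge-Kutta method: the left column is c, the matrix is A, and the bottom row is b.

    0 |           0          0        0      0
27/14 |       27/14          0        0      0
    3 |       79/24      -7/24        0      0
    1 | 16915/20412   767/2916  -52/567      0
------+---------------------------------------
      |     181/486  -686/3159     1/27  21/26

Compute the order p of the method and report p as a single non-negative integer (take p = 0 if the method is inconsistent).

b = (181/486, -686/3159, 1/27, 21/26)
c = (0, 27/14, 3, 1)
Ac = (0, 0, -9/16, 13/56)
Σ b_i: 181/486·1 + (-686/3159)·1 + 1/27·1 + 21/26·1 = 1 ✓
b·c: (-686/3159)·27/14 + 1/27·3 + 21/26·1 = 1/2 ✓
b·c²: (-686/3159)·729/196 + 1/27·9 + 21/26·1 = 1/3 ✓
b·Ac: 1/27·(-9/16) + 21/26·13/56 = 1/6 ✓
b·c³: (-686/3159)·19683/2744 + 1/27·27 + 21/26·1 = 1/4 ✓
b·(c∘Ac): 1/27·(-27/16) + 21/26·13/56 = 1/8 ✓
b·Ac²: 1/27·(-243/224) + 21/26·1079/7056 = 1/12 ✓
b·A²c: 21/26·13/252 = 1/24 ✓; 4 stages ⇒ order 4.

4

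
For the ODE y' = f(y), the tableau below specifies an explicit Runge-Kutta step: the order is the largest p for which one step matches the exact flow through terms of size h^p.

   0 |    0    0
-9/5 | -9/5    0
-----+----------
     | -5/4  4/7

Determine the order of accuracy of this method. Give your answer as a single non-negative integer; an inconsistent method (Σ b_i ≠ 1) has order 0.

0

b = (-5/4, 4/7)
c = (0, -9/5)
Σ b_i: (-5/4)·1 + 4/7·1 = -19/28 ≠ 1 ⇒ order 0.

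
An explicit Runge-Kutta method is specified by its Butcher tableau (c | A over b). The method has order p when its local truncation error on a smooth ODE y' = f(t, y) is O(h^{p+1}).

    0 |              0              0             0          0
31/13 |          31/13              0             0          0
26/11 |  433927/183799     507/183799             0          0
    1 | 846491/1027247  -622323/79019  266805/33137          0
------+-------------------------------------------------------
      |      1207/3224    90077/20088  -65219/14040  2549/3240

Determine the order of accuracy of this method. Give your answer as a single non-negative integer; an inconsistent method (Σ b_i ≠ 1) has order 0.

4

b = (1207/3224, 90077/20088, -65219/14040, 2549/3240)
c = (0, 31/13, 26/11, 1)
Ac = (0, 0, 39/5929, 639/2549)
Σ b_i: 1207/3224·1 + 90077/20088·1 + (-65219/14040)·1 + 2549/3240·1 = 1 ✓
b·c: 90077/20088·31/13 + (-65219/14040)·26/11 + 2549/3240·1 = 1/2 ✓
b·c²: 90077/20088·961/169 + (-65219/14040)·676/121 + 2549/3240·1 = 1/3 ✓
b·Ac: (-65219/14040)·39/5929 + 2549/3240·639/2549 = 1/6 ✓
b·c³: 90077/20088·29791/2197 + (-65219/14040)·17576/1331 + 2549/3240·1 = 1/4 ✓
b·(c∘Ac): (-65219/14040)·1014/65219 + 2549/3240·639/2549 = 1/8 ✓
b·Ac²: (-65219/14040)·93/5929 + 2549/3240·6579/33137 = 1/12 ✓
b·A²c: 2549/3240·135/2549 = 1/24 ✓; 4 stages ⇒ order 4.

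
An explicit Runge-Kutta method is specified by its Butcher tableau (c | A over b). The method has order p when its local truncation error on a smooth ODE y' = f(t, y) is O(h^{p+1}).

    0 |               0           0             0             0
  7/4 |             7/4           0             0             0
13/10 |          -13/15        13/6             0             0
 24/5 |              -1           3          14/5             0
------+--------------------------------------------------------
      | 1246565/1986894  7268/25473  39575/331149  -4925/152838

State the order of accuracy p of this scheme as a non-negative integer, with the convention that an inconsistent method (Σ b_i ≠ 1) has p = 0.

3

b = (1246565/1986894, 7268/25473, 39575/331149, -4925/152838)
c = (0, 7/4, 13/10, 24/5)
Ac = (0, 0, 91/24, 889/100)
Σ b_i: 1246565/1986894·1 + 7268/25473·1 + 39575/331149·1 + (-4925/152838)·1 = 1 ✓
b·c: 7268/25473·7/4 + 39575/331149·13/10 + (-4925/152838)·24/5 = 1/2 ✓
b·c²: 7268/25473·49/16 + 39575/331149·169/100 + (-4925/152838)·576/25 = 1/3 ✓
b·Ac: 39575/331149·91/24 + (-4925/152838)·889/100 = 1/6 ✓
b·c³: 7268/25473·343/64 + 39575/331149·2197/1000 + (-4925/152838)·13824/125 = -515857/291120 ≠ 1/4 ⇒ order 3.
b·(c∘Ac): 39575/331149·1183/240 + (-4925/152838)·5334/125 = -686437/873360 ≠ 1/8
b·Ac²: 39575/331149·637/96 + (-4925/152838)·27839/2000 = 25069/72780 ≠ 1/12
b·A²c: (-4925/152838)·637/60 = -89635/262008 ≠ 1/24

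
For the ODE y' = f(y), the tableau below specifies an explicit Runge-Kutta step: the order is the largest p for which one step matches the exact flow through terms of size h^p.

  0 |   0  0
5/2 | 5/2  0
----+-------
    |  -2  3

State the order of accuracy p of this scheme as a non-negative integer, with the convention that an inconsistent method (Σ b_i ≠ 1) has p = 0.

1

b = (-2, 3)
c = (0, 5/2)
Σ b_i: (-2)·1 + 3·1 = 1 ✓
b·c: 3·5/2 = 15/2 ≠ 1/2 ⇒ order 1.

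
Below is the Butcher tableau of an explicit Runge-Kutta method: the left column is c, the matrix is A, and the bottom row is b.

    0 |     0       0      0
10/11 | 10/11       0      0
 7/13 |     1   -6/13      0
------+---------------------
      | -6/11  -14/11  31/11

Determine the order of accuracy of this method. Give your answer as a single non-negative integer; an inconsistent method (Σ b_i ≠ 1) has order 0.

1

b = (-6/11, -14/11, 31/11)
c = (0, 10/11, 7/13)
Ac = (0, 0, -60/143)
Σ b_i: (-6/11)·1 + (-14/11)·1 + 31/11·1 = 1 ✓
b·c: (-14/11)·10/11 + 31/11·7/13 = 567/1573 ≠ 1/2 ⇒ order 1.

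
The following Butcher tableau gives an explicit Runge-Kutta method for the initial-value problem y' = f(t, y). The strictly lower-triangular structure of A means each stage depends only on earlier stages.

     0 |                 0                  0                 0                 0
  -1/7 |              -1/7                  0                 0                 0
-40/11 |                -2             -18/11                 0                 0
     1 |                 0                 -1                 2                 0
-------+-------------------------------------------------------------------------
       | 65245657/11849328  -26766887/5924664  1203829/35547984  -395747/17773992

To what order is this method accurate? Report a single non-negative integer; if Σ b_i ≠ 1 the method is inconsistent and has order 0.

3

b = (65245657/11849328, -26766887/5924664, 1203829/35547984, -395747/17773992)
c = (0, -1/7, -40/11, 1)
Ac = (0, 0, 18/77, -549/77)
Σ b_i: 65245657/11849328·1 + (-26766887/5924664)·1 + 1203829/35547984·1 + (-395747/17773992)·1 = 1 ✓
b·c: (-26766887/5924664)·(-1/7) + 1203829/35547984·(-40/11) + (-395747/17773992)·1 = 1/2 ✓
b·c²: (-26766887/5924664)·1/49 + 1203829/35547984·1600/121 + (-395747/17773992)·1 = 1/3 ✓
b·Ac: 1203829/35547984·18/77 + (-395747/17773992)·(-549/77) = 1/6 ✓
b·c³: (-26766887/5924664)·(-1/343) + 1203829/35547984·(-64000/1331) + (-395747/17773992)·1 = -93375910/57024891 ≠ 1/4 ⇒ order 3.
b·(c∘Ac): 1203829/35547984·(-720/847) + (-395747/17773992)·(-549/77) = 598879/4608072 ≠ 1/8
b·Ac²: 1203829/35547984·(-18/539) + (-395747/17773992)·156679/5929 = -201702673/342149346 ≠ 1/12
b·A²c: (-395747/17773992)·36/77 = -35977/3456054 ≠ 1/24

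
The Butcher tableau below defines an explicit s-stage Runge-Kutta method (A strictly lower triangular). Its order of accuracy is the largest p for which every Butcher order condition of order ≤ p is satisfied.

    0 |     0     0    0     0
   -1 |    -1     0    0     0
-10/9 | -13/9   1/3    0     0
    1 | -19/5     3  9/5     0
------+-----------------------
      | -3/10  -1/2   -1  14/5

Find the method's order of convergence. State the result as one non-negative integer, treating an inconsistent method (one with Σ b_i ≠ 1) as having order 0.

1

b = (-3/10, -1/2, -1, 14/5)
c = (0, -1, -10/9, 1)
Ac = (0, 0, -1/3, -5)
Σ b_i: (-3/10)·1 + (-1/2)·1 + (-1)·1 + 14/5·1 = 1 ✓
b·c: (-1/2)·(-1) + (-1)·(-10/9) + 14/5·1 = 397/90 ≠ 1/2 ⇒ order 1.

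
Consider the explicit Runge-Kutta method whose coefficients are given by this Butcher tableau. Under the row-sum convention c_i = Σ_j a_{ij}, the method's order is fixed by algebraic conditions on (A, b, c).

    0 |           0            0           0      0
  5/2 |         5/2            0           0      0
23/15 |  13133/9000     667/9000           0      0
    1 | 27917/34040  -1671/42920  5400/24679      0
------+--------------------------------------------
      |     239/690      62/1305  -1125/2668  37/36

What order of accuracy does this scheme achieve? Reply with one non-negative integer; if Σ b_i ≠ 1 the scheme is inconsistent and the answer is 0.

4

b = (239/690, 62/1305, -1125/2668, 37/36)
c = (0, 5/2, 23/15, 1)
Ac = (0, 0, 667/3600, 141/592)
Σ b_i: 239/690·1 + 62/1305·1 + (-1125/2668)·1 + 37/36·1 = 1 ✓
b·c: 62/1305·5/2 + (-1125/2668)·23/15 + 37/36·1 = 1/2 ✓
b·c²: 62/1305·25/4 + (-1125/2668)·529/225 + 37/36·1 = 1/3 ✓
b·Ac: (-1125/2668)·667/3600 + 37/36·141/592 = 1/6 ✓
b·c³: 62/1305·125/8 + (-1125/2668)·12167/3375 + 37/36·1 = 1/4 ✓
b·(c∘Ac): (-1125/2668)·15341/54000 + 37/36·141/592 = 1/8 ✓
b·Ac²: (-1125/2668)·667/1440 + 37/36·321/1184 = 1/12 ✓
b·A²c: 37/36·3/74 = 1/24 ✓; 4 stages ⇒ order 4.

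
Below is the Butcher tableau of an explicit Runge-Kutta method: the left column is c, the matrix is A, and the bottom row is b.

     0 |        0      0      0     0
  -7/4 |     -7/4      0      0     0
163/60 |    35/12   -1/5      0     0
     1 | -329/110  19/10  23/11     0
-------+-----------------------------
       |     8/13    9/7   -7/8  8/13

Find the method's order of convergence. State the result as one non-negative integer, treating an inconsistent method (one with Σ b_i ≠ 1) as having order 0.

b = (8/13, 9/7, -7/8, 8/13)
c = (0, -7/4, 163/60, 1)
Ac = (0, 0, 7/20, 3109/1320)
Σ b_i: 8/13·1 + 9/7·1 + (-7/8)·1 + 8/13·1 = 1195/728 ≠ 1 ⇒ order 0.

0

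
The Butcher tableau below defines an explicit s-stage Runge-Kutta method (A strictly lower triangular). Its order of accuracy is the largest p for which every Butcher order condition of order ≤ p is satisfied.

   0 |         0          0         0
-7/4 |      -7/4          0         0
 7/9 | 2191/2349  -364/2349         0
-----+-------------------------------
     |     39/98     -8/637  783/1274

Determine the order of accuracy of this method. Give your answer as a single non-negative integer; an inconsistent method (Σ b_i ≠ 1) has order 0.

b = (39/98, -8/637, 783/1274)
c = (0, -7/4, 7/9)
Ac = (0, 0, 637/2349)
Σ b_i: 39/98·1 + (-8/637)·1 + 783/1274·1 = 1 ✓
b·c: (-8/637)·(-7/4) + 783/1274·7/9 = 1/2 ✓
b·c²: (-8/637)·49/16 + 783/1274·49/81 = 1/3 ✓
b·Ac: 783/1274·637/2349 = 1/6 ✓; 3 stages ⇒ order 3.

3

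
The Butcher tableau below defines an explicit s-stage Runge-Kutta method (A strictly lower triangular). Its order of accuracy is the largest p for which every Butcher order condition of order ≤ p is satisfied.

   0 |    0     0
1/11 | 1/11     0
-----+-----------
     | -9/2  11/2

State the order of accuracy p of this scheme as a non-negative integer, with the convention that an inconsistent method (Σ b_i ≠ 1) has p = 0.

b = (-9/2, 11/2)
c = (0, 1/11)
Σ b_i: (-9/2)·1 + 11/2·1 = 1 ✓
b·c: 11/2·1/11 = 1/2 ✓; 2 stages ⇒ order 2.

2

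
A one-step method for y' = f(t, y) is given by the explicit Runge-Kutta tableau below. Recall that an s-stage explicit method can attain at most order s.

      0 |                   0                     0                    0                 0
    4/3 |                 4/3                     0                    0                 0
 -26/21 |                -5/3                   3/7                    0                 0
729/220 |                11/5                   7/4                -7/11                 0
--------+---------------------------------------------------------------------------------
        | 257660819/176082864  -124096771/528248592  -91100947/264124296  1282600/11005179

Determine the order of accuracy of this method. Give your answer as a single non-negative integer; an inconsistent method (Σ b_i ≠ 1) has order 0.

b = (257660819/176082864, -124096771/528248592, -91100947/264124296, 1282600/11005179)
c = (0, 4/3, -26/21, 729/220)
Ac = (0, 0, 4/7, 103/33)
Σ b_i: 257660819/176082864·1 + (-124096771/528248592)·1 + (-91100947/264124296)·1 + 1282600/11005179·1 = 1 ✓
b·c: (-124096771/528248592)·4/3 + (-91100947/264124296)·(-26/21) + 1282600/11005179·729/220 = 1/2 ✓
b·c²: (-124096771/528248592)·16/9 + (-91100947/264124296)·676/441 + 1282600/11005179·531441/48400 = 1/3 ✓
b·Ac: (-91100947/264124296)·4/7 + 1282600/11005179·103/33 = 1/6 ✓
b·c³: (-124096771/528248592)·64/27 + (-91100947/264124296)·(-17576/9261) + 1282600/11005179·387420489/10648000 = 49015453713/11298650440 ≠ 1/4 ⇒ order 3.
b·(c∘Ac): (-91100947/264124296)·(-104/147) + 1282600/11005179·25029/2420 = 143557969/99046611 ≠ 1/8
b·Ac²: (-91100947/264124296)·16/21 + 1282600/11005179·1480/693 = -3211298/231108759 ≠ 1/12
b·A²c: 1282600/11005179·(-4/11) = -466400/11005179 ≠ 1/24

3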